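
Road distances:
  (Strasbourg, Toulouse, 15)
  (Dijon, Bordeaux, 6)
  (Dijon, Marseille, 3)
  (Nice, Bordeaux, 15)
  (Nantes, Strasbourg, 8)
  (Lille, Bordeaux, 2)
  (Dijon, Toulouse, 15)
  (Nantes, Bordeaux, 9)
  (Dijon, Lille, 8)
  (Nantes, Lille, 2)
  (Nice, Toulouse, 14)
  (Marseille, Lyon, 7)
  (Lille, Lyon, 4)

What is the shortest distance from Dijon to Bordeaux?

Some routes from Dijon to Bordeaux:
Dijon→Marseille→Lyon→Lille→Bordeaux: 3 + 7 + 4 + 2 = 16
Dijon→Bordeaux: 6
Dijon→Lille→Nantes→Bordeaux: 8 + 2 + 9 = 19
Dijon→Lille→Bordeaux: 8 + 2 = 10
Best route has total 6.

6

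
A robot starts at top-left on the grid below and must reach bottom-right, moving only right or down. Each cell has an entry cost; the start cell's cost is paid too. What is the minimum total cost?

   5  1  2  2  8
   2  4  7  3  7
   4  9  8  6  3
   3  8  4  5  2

One optimal route is r0c0 r0c1 r0c2 r0c3 r1c3 r2c3 r2c4 r3c4.
Its cost is 5 + 1 + 2 + 2 + 3 + 6 + 3 + 2 = 24.
(Top row then right column would cost 30.)

24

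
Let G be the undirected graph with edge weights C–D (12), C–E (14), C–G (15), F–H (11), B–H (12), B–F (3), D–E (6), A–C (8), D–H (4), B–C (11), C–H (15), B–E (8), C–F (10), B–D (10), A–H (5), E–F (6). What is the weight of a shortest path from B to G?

Checking several routes:
B→F→E→C→G: 3 + 6 + 14 + 15 = 38
B→E→C→G: 8 + 14 + 15 = 37
B→C→G: 11 + 15 = 26
B→D→C→G: 10 + 12 + 15 = 37
B→F→C→G: 3 + 10 + 15 = 28
Shortest: 26.

26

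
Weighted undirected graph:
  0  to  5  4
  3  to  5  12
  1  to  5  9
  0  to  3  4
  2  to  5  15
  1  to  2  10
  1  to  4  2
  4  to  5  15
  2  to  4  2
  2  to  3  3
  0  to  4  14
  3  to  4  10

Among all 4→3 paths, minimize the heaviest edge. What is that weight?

Checking several routes:
4 → 3: max(10) = 10
4 → 1 → 2 → 3: max(2, 10, 3) = 10
4 → 1 → 5 → 0 → 3: max(2, 9, 4, 4) = 9
4 → 2 → 3: max(2, 3) = 3
4 → 1 → 5 → 3: max(2, 9, 12) = 12
4 → 2 → 1 → 5 → 0 → 3: max(2, 10, 9, 4, 4) = 10
Best route has worst link 3.

3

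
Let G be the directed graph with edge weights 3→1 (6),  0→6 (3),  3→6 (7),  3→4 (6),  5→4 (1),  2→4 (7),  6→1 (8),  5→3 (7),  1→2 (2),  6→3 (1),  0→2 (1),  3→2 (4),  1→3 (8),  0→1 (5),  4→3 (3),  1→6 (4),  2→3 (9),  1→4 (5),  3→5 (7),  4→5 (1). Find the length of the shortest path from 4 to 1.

Candidate routes:
4 - 3 - 1: 3 + 6 = 9
4 - 3 - 6 - 1: 3 + 7 + 8 = 18
4 - 5 - 3 - 1: 1 + 7 + 6 = 14
4 - 5 - 3 - 6 - 1: 1 + 7 + 7 + 8 = 23
The minimum is 9.

9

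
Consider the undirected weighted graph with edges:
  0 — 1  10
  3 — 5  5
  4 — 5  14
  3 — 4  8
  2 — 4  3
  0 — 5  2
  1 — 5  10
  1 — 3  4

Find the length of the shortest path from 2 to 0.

Some routes from 2 to 0:
2 → 4 → 3 → 1 → 5 → 0: 3 + 8 + 4 + 10 + 2 = 27
2 → 4 → 5 → 0: 3 + 14 + 2 = 19
2 → 4 → 3 → 5 → 0: 3 + 8 + 5 + 2 = 18
2 → 4 → 3 → 1 → 0: 3 + 8 + 4 + 10 = 25
The minimum is 18.

18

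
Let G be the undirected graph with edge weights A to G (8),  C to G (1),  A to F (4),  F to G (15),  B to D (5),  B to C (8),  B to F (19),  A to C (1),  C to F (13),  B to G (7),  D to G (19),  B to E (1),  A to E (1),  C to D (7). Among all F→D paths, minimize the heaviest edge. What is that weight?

5

Comparing a few candidate routes:
F-A-E-B-G-C-D: max(4, 1, 1, 7, 1, 7) = 7
F-A-C-B-D: max(4, 1, 8, 5) = 8
F-A-C-G-B-D: max(4, 1, 1, 7, 5) = 7
F-A-E-B-D: max(4, 1, 1, 5) = 5
F-A-C-D: max(4, 1, 7) = 7
F-A-E-B-C-D: max(4, 1, 1, 8, 7) = 8
Best route has worst link 5.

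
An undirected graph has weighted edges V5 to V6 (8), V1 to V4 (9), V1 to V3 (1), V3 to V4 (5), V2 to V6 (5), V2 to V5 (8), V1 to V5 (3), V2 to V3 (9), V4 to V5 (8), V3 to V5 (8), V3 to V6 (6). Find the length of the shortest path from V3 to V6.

A few of the V3→V6 routes:
V3→V6: 6
V3→V1→V5→V6: 1 + 3 + 8 = 12
V3→V2→V6: 9 + 5 = 14
The minimum is 6.

6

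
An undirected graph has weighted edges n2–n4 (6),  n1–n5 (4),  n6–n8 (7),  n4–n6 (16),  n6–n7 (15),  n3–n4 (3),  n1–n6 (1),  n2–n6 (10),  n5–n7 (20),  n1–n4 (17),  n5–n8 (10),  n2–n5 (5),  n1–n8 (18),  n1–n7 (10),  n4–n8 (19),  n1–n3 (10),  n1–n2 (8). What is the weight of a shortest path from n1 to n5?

4

Checking several routes:
n1 → n2 → n5: 8 + 5 = 13
n1 → n6 → n2 → n5: 1 + 10 + 5 = 16
n1 → n5: 4
The minimum is 4.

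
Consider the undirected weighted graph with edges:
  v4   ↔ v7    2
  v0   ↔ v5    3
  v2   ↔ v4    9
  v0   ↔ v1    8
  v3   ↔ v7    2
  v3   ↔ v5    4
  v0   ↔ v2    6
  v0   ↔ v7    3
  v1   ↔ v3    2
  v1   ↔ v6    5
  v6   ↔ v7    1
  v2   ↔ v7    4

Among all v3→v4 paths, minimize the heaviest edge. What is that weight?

2

Checking several routes:
v3 - v5 - v0 - v2 - v7 - v4: max(4, 3, 6, 4, 2) = 6
v3 - v1 - v0 - v2 - v7 - v4: max(2, 8, 6, 4, 2) = 8
v3 - v5 - v0 - v7 - v4: max(4, 3, 3, 2) = 4
v3 - v1 - v6 - v7 - v4: max(2, 5, 1, 2) = 5
v3 - v7 - v4: max(2, 2) = 2
Best route has worst link 2.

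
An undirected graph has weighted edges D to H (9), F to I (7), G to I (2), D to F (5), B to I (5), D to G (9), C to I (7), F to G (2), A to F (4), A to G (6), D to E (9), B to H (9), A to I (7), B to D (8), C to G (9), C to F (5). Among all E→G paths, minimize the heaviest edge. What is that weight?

Checking several routes:
E-D-H-B-I-C-F-A-G: max(9, 9, 9, 5, 7, 5, 4, 6) = 9
E-D-H-B-I-C-G: max(9, 9, 9, 5, 7, 9) = 9
E-D-H-B-I-F-G: max(9, 9, 9, 5, 7, 2) = 9
E-D-H-B-I-C-F-G: max(9, 9, 9, 5, 7, 5, 2) = 9
Smallest bottleneck: 9.

9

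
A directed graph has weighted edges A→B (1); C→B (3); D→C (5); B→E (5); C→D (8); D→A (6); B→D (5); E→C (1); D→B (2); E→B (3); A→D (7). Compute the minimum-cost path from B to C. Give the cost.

6

Candidate routes:
B -> D -> C: 5 + 5 = 10
B -> E -> C: 5 + 1 = 6
Shortest: 6.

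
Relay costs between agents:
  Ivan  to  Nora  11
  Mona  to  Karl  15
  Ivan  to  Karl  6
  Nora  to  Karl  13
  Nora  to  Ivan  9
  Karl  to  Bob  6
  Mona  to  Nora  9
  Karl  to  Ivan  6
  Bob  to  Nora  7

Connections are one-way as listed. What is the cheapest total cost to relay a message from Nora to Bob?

19

Candidate routes:
Nora → Ivan → Karl → Bob: 9 + 6 + 6 = 21
Nora → Karl → Bob: 13 + 6 = 19
Shortest: 19.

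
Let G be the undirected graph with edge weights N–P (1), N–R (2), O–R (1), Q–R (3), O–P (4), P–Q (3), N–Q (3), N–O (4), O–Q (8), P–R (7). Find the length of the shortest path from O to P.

4

Comparing a few candidate routes:
O→N→P: 4 + 1 = 5
O→R→Q→P: 1 + 3 + 3 = 7
O→P: 4
O→R→N→P: 1 + 2 + 1 = 4
O→R→Q→N→P: 1 + 3 + 3 + 1 = 8
O→R→P: 1 + 7 = 8
Best route has total 4.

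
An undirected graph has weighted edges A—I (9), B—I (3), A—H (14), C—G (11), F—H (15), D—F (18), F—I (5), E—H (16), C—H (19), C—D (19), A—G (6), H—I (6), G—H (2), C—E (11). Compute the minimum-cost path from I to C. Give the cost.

A few of the I→C routes:
I→A→G→C: 9 + 6 + 11 = 26
I→H→C: 6 + 19 = 25
I→H→G→C: 6 + 2 + 11 = 19
Best route has total 19.

19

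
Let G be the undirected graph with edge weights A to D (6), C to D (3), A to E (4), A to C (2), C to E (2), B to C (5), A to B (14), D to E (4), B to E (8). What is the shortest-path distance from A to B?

7

Checking several routes:
A - C - E - B: 2 + 2 + 8 = 12
A - C - B: 2 + 5 = 7
A - E - C - B: 4 + 2 + 5 = 11
A - E - B: 4 + 8 = 12
A - D - C - B: 6 + 3 + 5 = 14
A - B: 14
The minimum is 7.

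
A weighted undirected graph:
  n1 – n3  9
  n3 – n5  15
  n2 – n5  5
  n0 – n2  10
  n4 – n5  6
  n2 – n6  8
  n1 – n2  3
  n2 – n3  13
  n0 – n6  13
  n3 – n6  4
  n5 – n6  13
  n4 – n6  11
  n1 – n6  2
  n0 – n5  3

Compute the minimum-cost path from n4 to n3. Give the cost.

15

Checking several routes:
n4 - n5 - n2 - n6 - n3: 6 + 5 + 8 + 4 = 23
n4 - n6 - n3: 11 + 4 = 15
n4 - n5 - n2 - n1 - n6 - n3: 6 + 5 + 3 + 2 + 4 = 20
n4 - n6 - n1 - n3: 11 + 2 + 9 = 22
n4 - n5 - n6 - n3: 6 + 13 + 4 = 23
n4 - n5 - n3: 6 + 15 = 21
The minimum is 15.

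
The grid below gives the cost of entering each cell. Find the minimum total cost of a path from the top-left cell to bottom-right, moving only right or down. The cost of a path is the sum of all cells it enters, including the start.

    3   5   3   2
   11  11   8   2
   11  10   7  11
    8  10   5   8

Path r0c0→r0c1→r0c2→r0c3→r1c3→r2c3→r3c3: 3 + 5 + 3 + 2 + 2 + 11 + 8 = 34.

34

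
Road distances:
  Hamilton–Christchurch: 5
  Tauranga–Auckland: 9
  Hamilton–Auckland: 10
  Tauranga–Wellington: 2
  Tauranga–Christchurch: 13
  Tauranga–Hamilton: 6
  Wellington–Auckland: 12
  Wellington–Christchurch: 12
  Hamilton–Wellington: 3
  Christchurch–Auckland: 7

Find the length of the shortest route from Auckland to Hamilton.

10

Comparing a few candidate routes:
Auckland→Tauranga→Wellington→Hamilton: 9 + 2 + 3 = 14
Auckland→Christchurch→Hamilton: 7 + 5 = 12
Auckland→Hamilton: 10
The minimum is 10.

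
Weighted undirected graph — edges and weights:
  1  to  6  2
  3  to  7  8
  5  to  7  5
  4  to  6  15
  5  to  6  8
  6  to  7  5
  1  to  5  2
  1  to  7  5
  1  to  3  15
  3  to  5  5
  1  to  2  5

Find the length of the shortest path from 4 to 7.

20

A few of the 4→7 routes:
4→6→1→5→7: 15 + 2 + 2 + 5 = 24
4→6→7: 15 + 5 = 20
4→6→1→7: 15 + 2 + 5 = 22
4→6→5→1→7: 15 + 8 + 2 + 5 = 30
4→6→1→5→3→7: 15 + 2 + 2 + 5 + 8 = 32
4→6→5→7: 15 + 8 + 5 = 28
Best route has total 20.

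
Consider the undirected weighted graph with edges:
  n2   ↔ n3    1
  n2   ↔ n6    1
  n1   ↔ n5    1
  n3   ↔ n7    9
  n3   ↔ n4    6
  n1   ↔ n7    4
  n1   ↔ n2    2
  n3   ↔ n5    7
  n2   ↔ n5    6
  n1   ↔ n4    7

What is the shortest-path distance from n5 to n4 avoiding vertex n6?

Comparing a few candidate routes:
n5 - n3 - n2 - n1 - n4: 7 + 1 + 2 + 7 = 17
n5 - n2 - n3 - n4: 6 + 1 + 6 = 13
n5 - n1 - n4: 1 + 7 = 8
n5 - n2 - n1 - n4: 6 + 2 + 7 = 15
n5 - n3 - n4: 7 + 6 = 13
n5 - n1 - n2 - n3 - n4: 1 + 2 + 1 + 6 = 10
The minimum is 8.

8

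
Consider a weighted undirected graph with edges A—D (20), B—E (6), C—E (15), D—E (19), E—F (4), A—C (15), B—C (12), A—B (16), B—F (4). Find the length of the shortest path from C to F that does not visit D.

Routes from C to F avoiding D:
C - B - F: 12 + 4 = 16
C - E - B - F: 15 + 6 + 4 = 25
C - A - B - E - F: 15 + 16 + 6 + 4 = 41
C - B - E - F: 12 + 6 + 4 = 22
C - E - F: 15 + 4 = 19
C - A - B - F: 15 + 16 + 4 = 35
The minimum is 16.

16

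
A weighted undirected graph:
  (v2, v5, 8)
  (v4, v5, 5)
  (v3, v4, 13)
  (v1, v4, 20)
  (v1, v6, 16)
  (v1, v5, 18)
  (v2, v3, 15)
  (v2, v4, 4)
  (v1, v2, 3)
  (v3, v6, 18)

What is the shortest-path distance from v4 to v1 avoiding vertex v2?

Paths from v4 to v1 avoiding v2:
v4 → v1: 20
v4 → v3 → v6 → v1: 13 + 18 + 16 = 47
v4 → v5 → v1: 5 + 18 = 23
The minimum is 20.

20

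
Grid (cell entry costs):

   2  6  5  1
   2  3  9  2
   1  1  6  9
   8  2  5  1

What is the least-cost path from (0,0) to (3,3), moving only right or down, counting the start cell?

Path (0,0) -> (1,0) -> (2,0) -> (2,1) -> (3,1) -> (3,2) -> (3,3): 2 + 2 + 1 + 1 + 2 + 5 + 1 = 14.

14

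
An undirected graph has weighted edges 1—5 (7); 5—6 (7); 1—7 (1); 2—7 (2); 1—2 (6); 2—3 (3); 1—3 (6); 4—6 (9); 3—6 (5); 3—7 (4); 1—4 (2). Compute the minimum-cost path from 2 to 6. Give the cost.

Some routes from 2 to 6:
2→3→6: 3 + 5 = 8
2→7→1→3→6: 2 + 1 + 6 + 5 = 14
2→1→7→3→6: 6 + 1 + 4 + 5 = 16
2→7→1→4→6: 2 + 1 + 2 + 9 = 14
2→7→3→6: 2 + 4 + 5 = 11
The minimum is 8.

8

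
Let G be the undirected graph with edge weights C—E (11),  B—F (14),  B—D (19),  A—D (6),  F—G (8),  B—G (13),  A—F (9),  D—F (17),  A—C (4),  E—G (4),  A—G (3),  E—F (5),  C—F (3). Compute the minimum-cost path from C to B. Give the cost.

A few of the C→B routes:
C→F→B: 3 + 14 = 17
C→F→E→G→B: 3 + 5 + 4 + 13 = 25
C→A→G→B: 4 + 3 + 13 = 20
C→F→G→B: 3 + 8 + 13 = 24
The minimum is 17.

17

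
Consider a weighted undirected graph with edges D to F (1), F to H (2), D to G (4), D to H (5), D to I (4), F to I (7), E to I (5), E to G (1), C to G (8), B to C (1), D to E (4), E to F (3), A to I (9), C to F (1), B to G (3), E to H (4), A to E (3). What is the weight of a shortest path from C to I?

Comparing a few candidate routes:
C → F → E → I: 1 + 3 + 5 = 9
C → B → G → E → I: 1 + 3 + 1 + 5 = 10
C → F → D → I: 1 + 1 + 4 = 6
C → F → I: 1 + 7 = 8
Best route has total 6.

6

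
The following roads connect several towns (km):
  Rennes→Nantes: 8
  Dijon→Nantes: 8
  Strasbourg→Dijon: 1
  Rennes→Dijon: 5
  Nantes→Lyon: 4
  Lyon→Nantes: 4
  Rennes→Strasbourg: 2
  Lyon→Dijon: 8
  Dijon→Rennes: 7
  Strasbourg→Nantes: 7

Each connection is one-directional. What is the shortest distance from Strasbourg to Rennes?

Candidate routes:
Strasbourg - Nantes - Lyon - Dijon - Rennes: 7 + 4 + 8 + 7 = 26
Strasbourg - Dijon - Rennes: 1 + 7 = 8
Best route has total 8 km.

8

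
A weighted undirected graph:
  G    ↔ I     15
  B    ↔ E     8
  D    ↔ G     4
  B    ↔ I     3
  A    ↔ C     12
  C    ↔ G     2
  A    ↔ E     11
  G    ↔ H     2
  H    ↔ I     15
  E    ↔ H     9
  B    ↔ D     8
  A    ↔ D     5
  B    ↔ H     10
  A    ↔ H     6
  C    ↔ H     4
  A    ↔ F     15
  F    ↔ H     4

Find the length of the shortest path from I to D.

Comparing a few candidate routes:
I - B - H - A - D: 3 + 10 + 6 + 5 = 24
I - B - H - G - D: 3 + 10 + 2 + 4 = 19
I - H - G - D: 15 + 2 + 4 = 21
I - B - H - C - G - D: 3 + 10 + 4 + 2 + 4 = 23
I - B - D: 3 + 8 = 11
I - G - D: 15 + 4 = 19
Shortest: 11.

11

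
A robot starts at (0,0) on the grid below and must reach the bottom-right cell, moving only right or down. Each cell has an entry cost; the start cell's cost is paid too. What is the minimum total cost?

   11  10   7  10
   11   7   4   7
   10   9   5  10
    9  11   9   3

Cheapest: (0,0) -> (0,1) -> (0,2) -> (1,2) -> (2,2) -> (3,2) -> (3,3)
  11 + 10 + 7 + 4 + 5 + 9 + 3 = 49

49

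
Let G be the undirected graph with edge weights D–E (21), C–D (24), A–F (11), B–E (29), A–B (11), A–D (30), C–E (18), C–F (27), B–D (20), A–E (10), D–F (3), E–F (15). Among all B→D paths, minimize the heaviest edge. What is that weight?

Checking several routes:
B → A → F → D: max(11, 11, 3) = 11
B → A → F → E → D: max(11, 11, 15, 21) = 21
B → D: max(20) = 20
B → A → E → F → D: max(11, 10, 15, 3) = 15
Best route has worst link 11.

11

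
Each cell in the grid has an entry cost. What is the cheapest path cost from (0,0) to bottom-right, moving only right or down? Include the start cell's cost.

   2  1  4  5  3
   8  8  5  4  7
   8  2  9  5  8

One optimal route is r0c0 → r0c1 → r0c2 → r0c3 → r1c3 → r2c3 → r2c4.
Its cost is 2 + 1 + 4 + 5 + 4 + 5 + 8 = 29.
For comparison, the top-then-right route costs 30.

29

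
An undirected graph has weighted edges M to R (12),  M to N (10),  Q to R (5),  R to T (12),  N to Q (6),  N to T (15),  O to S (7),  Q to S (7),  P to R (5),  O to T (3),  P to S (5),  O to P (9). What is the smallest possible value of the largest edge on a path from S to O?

7

Checking several routes:
S→Q→N→M→R→T→O: max(7, 6, 10, 12, 12, 3) = 12
S→Q→N→M→R→P→O: max(7, 6, 10, 12, 5, 9) = 12
S→P→O: max(5, 9) = 9
S→Q→R→P→O: max(7, 5, 5, 9) = 9
S→O: max(7) = 7
Best route has worst link 7.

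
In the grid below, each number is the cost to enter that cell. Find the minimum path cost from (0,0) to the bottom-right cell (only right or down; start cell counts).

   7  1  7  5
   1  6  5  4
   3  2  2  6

Path [0,0] → [1,0] → [2,0] → [2,1] → [2,2] → [2,3]: 7 + 1 + 3 + 2 + 2 + 6 = 21.
(Top row then right column would cost 30.)

21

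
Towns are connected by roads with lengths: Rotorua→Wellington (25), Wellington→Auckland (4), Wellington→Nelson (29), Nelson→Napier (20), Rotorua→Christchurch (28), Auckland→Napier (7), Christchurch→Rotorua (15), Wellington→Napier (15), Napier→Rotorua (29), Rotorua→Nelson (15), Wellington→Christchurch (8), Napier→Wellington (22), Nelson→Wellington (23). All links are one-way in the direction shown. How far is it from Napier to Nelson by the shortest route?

Candidate routes:
Napier → Rotorua → Nelson: 29 + 15 = 44
Napier → Wellington → Christchurch → Rotorua → Nelson: 22 + 8 + 15 + 15 = 60
Napier → Wellington → Nelson: 22 + 29 = 51
Napier → Rotorua → Wellington → Nelson: 29 + 25 + 29 = 83
The minimum is 44.

44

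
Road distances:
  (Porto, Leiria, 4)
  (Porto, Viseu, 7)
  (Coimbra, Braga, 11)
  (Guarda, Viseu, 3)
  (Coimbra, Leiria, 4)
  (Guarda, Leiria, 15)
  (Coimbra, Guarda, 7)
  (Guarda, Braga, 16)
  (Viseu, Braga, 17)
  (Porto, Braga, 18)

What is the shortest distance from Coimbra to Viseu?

Some routes from Coimbra to Viseu:
Coimbra-Braga-Viseu: 11 + 17 = 28
Coimbra-Guarda-Leiria-Porto-Viseu: 7 + 15 + 4 + 7 = 33
Coimbra-Guarda-Viseu: 7 + 3 = 10
Coimbra-Leiria-Guarda-Viseu: 4 + 15 + 3 = 22
Coimbra-Braga-Guarda-Viseu: 11 + 16 + 3 = 30
Coimbra-Leiria-Porto-Viseu: 4 + 4 + 7 = 15
Shortest: 10.

10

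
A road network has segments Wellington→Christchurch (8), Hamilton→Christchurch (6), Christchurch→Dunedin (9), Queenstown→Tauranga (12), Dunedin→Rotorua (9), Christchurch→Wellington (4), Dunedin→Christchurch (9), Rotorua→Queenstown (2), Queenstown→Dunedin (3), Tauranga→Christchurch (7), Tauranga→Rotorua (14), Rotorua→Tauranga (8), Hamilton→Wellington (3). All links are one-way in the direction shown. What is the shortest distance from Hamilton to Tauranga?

Some routes from Hamilton to Tauranga:
Hamilton - Christchurch - Dunedin - Rotorua - Tauranga: 6 + 9 + 9 + 8 = 32
Hamilton - Wellington - Christchurch - Dunedin - Rotorua - Tauranga: 3 + 8 + 9 + 9 + 8 = 37
Hamilton - Christchurch - Dunedin - Rotorua - Queenstown - Tauranga: 6 + 9 + 9 + 2 + 12 = 38
The minimum is 32 km.

32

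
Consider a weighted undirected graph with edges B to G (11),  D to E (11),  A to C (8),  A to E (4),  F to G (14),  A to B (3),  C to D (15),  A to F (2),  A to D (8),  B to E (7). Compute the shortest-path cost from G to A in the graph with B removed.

Candidate routes:
G→F→A: 14 + 2 = 16
The minimum is 16.

16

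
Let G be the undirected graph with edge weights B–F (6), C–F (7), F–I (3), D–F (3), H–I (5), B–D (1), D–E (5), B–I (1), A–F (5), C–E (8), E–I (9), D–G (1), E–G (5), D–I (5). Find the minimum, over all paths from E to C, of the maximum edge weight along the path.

7

A few of the E→C routes:
E → G → D → F → C: max(5, 1, 3, 7) = 7
E → G → D → B → F → C: max(5, 1, 1, 6, 7) = 7
E → G → D → B → I → F → C: max(5, 1, 1, 1, 3, 7) = 7
Smallest bottleneck: 7.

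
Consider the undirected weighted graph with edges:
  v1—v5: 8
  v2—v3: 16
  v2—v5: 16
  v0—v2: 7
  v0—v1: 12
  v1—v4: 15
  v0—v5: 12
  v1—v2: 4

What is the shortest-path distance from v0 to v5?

Paths from v0 to v5:
v0 -> v5: 12
v0 -> v2 -> v1 -> v5: 7 + 4 + 8 = 19
v0 -> v2 -> v5: 7 + 16 = 23
v0 -> v1 -> v5: 12 + 8 = 20
v0 -> v1 -> v2 -> v5: 12 + 4 + 16 = 32
The minimum is 12.

12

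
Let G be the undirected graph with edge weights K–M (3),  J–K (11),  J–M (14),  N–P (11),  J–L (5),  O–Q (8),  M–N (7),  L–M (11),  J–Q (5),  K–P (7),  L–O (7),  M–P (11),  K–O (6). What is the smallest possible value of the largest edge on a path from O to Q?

Some routes from O to Q:
O -> L -> M -> K -> J -> Q: max(7, 11, 3, 11, 5) = 11
O -> Q: max(8) = 8
O -> L -> J -> Q: max(7, 5, 5) = 7
O -> L -> M -> P -> K -> J -> Q: max(7, 11, 11, 7, 11, 5) = 11
Smallest bottleneck: 7.

7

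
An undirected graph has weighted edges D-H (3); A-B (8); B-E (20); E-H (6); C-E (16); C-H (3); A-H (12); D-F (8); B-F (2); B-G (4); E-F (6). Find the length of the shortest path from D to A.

15

Some routes from D to A:
D-F-B-A: 8 + 2 + 8 = 18
D-H-E-F-B-A: 3 + 6 + 6 + 2 + 8 = 25
D-F-E-H-A: 8 + 6 + 6 + 12 = 32
D-H-A: 3 + 12 = 15
Shortest: 15.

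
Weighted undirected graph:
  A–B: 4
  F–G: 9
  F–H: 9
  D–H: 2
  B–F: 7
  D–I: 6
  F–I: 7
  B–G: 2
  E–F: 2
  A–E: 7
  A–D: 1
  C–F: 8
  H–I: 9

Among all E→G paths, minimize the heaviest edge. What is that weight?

7

Checking several routes:
E→A→B→G: max(7, 4, 2) = 7
E→A→D→I→F→B→G: max(7, 1, 6, 7, 7, 2) = 7
E→A→D→H→F→G: max(7, 1, 2, 9, 9) = 9
E→A→D→H→F→B→G: max(7, 1, 2, 9, 7, 2) = 9
E→F→B→G: max(2, 7, 2) = 7
E→F→I→D→A→B→G: max(2, 7, 6, 1, 4, 2) = 7
Best route has worst link 7.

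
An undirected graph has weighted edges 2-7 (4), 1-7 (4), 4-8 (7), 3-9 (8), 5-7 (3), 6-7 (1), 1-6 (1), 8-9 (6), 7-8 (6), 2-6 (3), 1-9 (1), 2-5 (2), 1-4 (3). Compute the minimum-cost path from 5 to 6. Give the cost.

4

A few of the 5→6 routes:
5-7-2-6: 3 + 4 + 3 = 10
5-2-6: 2 + 3 = 5
5-7-6: 3 + 1 = 4
5-2-7-6: 2 + 4 + 1 = 7
5-7-1-6: 3 + 4 + 1 = 8
Best route has total 4.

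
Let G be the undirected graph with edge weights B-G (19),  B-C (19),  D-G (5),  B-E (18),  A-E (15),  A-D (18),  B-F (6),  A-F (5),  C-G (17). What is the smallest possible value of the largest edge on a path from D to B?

18

Comparing a few candidate routes:
D - G - C - B: max(5, 17, 19) = 19
D - A - E - B: max(18, 15, 18) = 18
D - A - F - B: max(18, 5, 6) = 18
The minimum achievable maximum is 18.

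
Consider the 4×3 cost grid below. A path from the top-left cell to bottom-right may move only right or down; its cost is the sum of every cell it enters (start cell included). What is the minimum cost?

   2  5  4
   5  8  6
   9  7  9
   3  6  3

One optimal route is r0c0 → r1c0 → r2c0 → r3c0 → r3c1 → r3c2.
Its cost is 2 + 5 + 9 + 3 + 6 + 3 = 28.

28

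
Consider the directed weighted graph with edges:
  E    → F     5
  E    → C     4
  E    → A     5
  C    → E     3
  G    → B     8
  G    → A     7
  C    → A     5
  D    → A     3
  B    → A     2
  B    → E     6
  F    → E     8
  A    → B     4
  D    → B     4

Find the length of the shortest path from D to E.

10

Paths from D to E:
D - A - B - E: 3 + 4 + 6 = 13
D - B - E: 4 + 6 = 10
Shortest: 10.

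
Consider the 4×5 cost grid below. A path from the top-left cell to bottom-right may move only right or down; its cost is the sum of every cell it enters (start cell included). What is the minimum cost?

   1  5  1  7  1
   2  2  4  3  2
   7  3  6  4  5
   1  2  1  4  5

20

Path r0c0 r1c0 r1c1 r2c1 r3c1 r3c2 r3c3 r3c4: 1 + 2 + 2 + 3 + 2 + 1 + 4 + 5 = 20.
For comparison, the top-then-right route costs 27.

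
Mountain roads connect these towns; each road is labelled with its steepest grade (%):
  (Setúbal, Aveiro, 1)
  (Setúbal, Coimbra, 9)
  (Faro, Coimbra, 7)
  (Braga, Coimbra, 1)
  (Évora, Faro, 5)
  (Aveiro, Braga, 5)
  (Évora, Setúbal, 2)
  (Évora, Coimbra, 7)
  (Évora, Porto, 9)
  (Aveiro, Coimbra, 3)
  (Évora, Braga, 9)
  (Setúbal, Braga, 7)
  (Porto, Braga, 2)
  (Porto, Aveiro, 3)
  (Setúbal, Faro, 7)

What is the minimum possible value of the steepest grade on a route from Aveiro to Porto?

3

Comparing a few candidate routes:
Aveiro -> Braga -> Porto: max(5, 2) = 5
Aveiro -> Porto: max(3) = 3
Aveiro -> Coimbra -> Braga -> Porto: max(3, 1, 2) = 3
Smallest bottleneck: 3%.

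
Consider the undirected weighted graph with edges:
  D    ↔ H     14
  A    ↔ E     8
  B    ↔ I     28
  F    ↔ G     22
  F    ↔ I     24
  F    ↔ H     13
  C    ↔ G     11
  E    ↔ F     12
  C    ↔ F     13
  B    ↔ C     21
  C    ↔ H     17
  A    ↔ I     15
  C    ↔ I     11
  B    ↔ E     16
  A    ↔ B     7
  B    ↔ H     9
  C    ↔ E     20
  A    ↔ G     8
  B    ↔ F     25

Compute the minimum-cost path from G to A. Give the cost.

A few of the G→A routes:
G - A: 8
G - C - B - A: 11 + 21 + 7 = 39
G - C - E - A: 11 + 20 + 8 = 39
G - C - I - A: 11 + 11 + 15 = 37
Shortest: 8.

8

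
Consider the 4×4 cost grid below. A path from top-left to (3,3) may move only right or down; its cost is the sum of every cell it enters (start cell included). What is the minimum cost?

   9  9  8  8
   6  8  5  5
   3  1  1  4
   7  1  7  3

27

Cheapest: [0,0] → [1,0] → [2,0] → [2,1] → [2,2] → [2,3] → [3,3]
  9 + 6 + 3 + 1 + 1 + 4 + 3 = 27
(Top row then right column would cost 46.)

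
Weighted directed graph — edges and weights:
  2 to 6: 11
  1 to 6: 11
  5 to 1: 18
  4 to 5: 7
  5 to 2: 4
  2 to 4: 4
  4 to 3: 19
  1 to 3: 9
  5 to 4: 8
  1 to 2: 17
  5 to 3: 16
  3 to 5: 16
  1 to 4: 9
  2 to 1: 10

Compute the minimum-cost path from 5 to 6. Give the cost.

Checking several routes:
5-2-6: 4 + 11 = 15
5-1-6: 18 + 11 = 29
5-2-1-6: 4 + 10 + 11 = 25
Shortest: 15.

15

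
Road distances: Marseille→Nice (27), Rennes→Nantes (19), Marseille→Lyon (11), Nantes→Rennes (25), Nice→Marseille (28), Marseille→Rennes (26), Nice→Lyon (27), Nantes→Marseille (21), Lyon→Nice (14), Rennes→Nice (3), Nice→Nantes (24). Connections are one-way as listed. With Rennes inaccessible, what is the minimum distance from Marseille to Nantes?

Candidate routes:
Marseille - Nice - Nantes: 27 + 24 = 51
Marseille - Lyon - Nice - Nantes: 11 + 14 + 24 = 49
The minimum is 49.

49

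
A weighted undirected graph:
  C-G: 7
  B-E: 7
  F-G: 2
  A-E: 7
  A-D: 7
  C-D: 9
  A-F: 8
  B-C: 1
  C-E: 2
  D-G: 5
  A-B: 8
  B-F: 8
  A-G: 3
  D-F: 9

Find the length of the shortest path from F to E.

Checking several routes:
F→B→C→E: 8 + 1 + 2 = 11
F→G→A→E: 2 + 3 + 7 = 12
F→G→C→E: 2 + 7 + 2 = 11
Best route has total 11.

11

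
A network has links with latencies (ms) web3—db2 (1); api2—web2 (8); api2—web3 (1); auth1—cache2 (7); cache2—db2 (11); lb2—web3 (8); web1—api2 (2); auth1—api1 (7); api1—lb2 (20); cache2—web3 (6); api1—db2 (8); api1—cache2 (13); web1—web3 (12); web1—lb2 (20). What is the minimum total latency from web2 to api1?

18

A few of the web2→api1 routes:
web2-api2-web3-db2-api1: 8 + 1 + 1 + 8 = 18
web2-api2-web3-cache2-api1: 8 + 1 + 6 + 13 = 28
web2-api2-web3-cache2-auth1-api1: 8 + 1 + 6 + 7 + 7 = 29
Best route has total 18 ms.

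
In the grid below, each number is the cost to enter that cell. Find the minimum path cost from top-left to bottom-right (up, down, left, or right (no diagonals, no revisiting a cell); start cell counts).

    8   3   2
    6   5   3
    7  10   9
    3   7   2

27

Take (0,0)→(0,1)→(0,2)→(1,2)→(2,2)→(3,2) for a total of 8 + 3 + 2 + 3 + 9 + 2 = 27.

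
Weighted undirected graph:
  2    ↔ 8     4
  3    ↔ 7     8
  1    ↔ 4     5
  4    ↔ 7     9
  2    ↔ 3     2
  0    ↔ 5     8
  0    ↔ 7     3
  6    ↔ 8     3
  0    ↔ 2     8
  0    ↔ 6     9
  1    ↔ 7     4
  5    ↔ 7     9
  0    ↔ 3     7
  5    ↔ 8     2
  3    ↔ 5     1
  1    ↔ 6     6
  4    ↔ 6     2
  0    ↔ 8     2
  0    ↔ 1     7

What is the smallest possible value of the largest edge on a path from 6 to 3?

Comparing a few candidate routes:
6 → 1 → 7 → 0 → 8 → 2 → 3: max(6, 4, 3, 2, 4, 2) = 6
6 → 4 → 1 → 7 → 0 → 8 → 2 → 3: max(2, 5, 4, 3, 2, 4, 2) = 5
6 → 8 → 5 → 3: max(3, 2, 1) = 3
6 → 4 → 1 → 7 → 0 → 8 → 5 → 3: max(2, 5, 4, 3, 2, 2, 1) = 5
6 → 8 → 2 → 3: max(3, 4, 2) = 4
Best route has worst link 3.

3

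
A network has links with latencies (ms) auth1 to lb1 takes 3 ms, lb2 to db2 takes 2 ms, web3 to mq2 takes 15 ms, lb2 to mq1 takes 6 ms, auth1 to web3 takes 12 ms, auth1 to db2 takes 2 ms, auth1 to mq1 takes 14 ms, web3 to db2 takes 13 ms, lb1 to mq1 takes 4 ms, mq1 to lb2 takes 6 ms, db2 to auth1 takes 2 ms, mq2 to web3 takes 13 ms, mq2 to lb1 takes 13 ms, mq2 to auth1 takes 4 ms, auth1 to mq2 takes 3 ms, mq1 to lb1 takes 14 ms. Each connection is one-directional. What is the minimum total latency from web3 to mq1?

22

A few of the web3→mq1 routes:
web3 → mq2 → auth1 → lb1 → mq1: 15 + 4 + 3 + 4 = 26
web3 → mq2 → lb1 → mq1: 15 + 13 + 4 = 32
web3 → db2 → auth1 → mq1: 13 + 2 + 14 = 29
web3 → db2 → auth1 → lb1 → mq1: 13 + 2 + 3 + 4 = 22
web3 → mq2 → auth1 → mq1: 15 + 4 + 14 = 33
The minimum is 22 ms.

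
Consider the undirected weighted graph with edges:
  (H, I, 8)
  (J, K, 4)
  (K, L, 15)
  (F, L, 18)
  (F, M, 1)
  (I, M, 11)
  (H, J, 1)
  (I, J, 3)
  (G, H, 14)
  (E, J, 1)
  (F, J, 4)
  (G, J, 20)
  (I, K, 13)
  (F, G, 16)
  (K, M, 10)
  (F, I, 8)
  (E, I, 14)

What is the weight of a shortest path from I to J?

3

A few of the I→J routes:
I -> J: 3
I -> H -> J: 8 + 1 = 9
I -> E -> J: 14 + 1 = 15
I -> F -> J: 8 + 4 = 12
I -> M -> F -> J: 11 + 1 + 4 = 16
The minimum is 3.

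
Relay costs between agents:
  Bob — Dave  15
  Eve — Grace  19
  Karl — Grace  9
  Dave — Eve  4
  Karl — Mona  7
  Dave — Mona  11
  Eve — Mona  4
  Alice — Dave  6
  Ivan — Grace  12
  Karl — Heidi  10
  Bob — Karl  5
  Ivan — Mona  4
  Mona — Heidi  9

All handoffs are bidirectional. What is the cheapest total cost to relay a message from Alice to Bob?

21

Checking several routes:
Alice-Dave-Bob: 6 + 15 = 21
Alice-Dave-Eve-Mona-Karl-Bob: 6 + 4 + 4 + 7 + 5 = 26
Alice-Dave-Mona-Karl-Bob: 6 + 11 + 7 + 5 = 29
The minimum is 21.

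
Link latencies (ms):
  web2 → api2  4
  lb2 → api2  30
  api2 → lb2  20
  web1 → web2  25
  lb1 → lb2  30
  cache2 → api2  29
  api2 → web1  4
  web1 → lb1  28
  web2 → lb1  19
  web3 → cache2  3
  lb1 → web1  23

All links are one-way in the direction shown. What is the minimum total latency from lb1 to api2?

Routes from lb1 to api2:
lb1-lb2-api2: 30 + 30 = 60
lb1-web1-web2-api2: 23 + 25 + 4 = 52
Best route has total 52 ms.

52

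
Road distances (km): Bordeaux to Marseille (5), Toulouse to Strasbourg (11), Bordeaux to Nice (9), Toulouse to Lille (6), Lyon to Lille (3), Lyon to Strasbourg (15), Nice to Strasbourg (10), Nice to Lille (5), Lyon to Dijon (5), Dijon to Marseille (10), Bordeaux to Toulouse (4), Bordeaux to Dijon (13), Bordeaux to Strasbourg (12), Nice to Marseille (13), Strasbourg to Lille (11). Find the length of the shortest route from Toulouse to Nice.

11

Comparing a few candidate routes:
Toulouse-Lille-Nice: 6 + 5 = 11
Toulouse-Bordeaux-Marseille-Nice: 4 + 5 + 13 = 22
Toulouse-Bordeaux-Nice: 4 + 9 = 13
Toulouse-Strasbourg-Nice: 11 + 10 = 21
The minimum is 11 km.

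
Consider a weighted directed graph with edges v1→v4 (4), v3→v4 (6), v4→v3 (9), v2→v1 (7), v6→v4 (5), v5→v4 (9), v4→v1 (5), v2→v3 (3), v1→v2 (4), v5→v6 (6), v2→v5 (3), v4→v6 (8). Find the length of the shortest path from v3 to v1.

Candidate routes:
v3 - v4 - v1: 6 + 5 = 11
The minimum is 11.

11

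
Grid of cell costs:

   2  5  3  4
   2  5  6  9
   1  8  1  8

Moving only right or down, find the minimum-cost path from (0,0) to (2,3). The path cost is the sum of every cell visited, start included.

22

Cheapest: [0,0]→[1,0]→[2,0]→[2,1]→[2,2]→[2,3]
  2 + 2 + 1 + 8 + 1 + 8 = 22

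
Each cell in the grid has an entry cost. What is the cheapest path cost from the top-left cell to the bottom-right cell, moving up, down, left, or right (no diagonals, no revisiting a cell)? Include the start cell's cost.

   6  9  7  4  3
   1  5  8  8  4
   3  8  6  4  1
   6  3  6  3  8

36

Best path: r0c0 r1c0 r2c0 r3c0 r3c1 r3c2 r3c3 r3c4
Cost: 6 + 1 + 3 + 6 + 3 + 6 + 3 + 8 = 36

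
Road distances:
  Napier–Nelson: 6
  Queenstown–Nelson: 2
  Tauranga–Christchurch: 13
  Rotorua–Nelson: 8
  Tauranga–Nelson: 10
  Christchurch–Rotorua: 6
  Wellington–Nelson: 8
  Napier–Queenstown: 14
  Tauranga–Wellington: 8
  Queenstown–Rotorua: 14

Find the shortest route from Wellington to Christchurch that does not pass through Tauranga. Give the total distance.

Routes from Wellington to Christchurch avoiding Tauranga:
Wellington→Nelson→Rotorua→Christchurch: 8 + 8 + 6 = 22
Wellington→Nelson→Napier→Queenstown→Rotorua→Christchurch: 8 + 6 + 14 + 14 + 6 = 48
Wellington→Nelson→Queenstown→Rotorua→Christchurch: 8 + 2 + 14 + 6 = 30
Best route has total 22.

22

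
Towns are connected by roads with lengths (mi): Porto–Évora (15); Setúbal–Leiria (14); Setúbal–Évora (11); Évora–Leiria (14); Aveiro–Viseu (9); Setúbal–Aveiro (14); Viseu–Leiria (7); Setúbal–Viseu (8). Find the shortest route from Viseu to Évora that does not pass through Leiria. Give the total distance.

Candidate routes:
Viseu→Setúbal→Évora: 8 + 11 = 19
Viseu→Aveiro→Setúbal→Évora: 9 + 14 + 11 = 34
Best route has total 19 mi.

19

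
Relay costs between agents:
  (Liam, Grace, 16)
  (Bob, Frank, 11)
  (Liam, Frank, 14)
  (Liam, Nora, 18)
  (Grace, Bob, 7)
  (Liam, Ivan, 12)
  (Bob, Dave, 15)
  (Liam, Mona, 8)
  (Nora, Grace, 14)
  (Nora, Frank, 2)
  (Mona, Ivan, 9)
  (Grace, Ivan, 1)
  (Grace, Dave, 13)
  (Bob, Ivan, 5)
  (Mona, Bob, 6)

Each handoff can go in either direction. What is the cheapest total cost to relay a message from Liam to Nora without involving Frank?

Checking several routes:
Liam-Mona-Bob-Ivan-Grace-Nora: 8 + 6 + 5 + 1 + 14 = 34
Liam-Nora: 18
Liam-Ivan-Grace-Nora: 12 + 1 + 14 = 27
Liam-Grace-Nora: 16 + 14 = 30
Liam-Mona-Ivan-Grace-Nora: 8 + 9 + 1 + 14 = 32
Liam-Mona-Bob-Grace-Nora: 8 + 6 + 7 + 14 = 35
Best route has total 18.

18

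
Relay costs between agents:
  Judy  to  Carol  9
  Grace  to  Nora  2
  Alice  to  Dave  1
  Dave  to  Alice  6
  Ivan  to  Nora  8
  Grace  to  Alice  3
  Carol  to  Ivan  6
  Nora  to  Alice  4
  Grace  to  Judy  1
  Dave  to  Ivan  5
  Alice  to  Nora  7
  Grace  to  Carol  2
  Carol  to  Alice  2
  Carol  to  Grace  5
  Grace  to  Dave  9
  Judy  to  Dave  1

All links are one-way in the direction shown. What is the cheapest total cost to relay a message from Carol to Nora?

7

Checking several routes:
Carol -> Grace -> Nora: 5 + 2 = 7
Carol -> Alice -> Nora: 2 + 7 = 9
Carol -> Ivan -> Nora: 6 + 8 = 14
Shortest: 7.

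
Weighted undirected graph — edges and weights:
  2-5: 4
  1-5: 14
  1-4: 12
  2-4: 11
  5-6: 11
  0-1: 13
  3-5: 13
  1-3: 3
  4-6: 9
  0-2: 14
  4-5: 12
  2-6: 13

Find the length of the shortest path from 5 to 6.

11

A few of the 5→6 routes:
5-4-6: 12 + 9 = 21
5-6: 11
5-2-6: 4 + 13 = 17
5-1-4-6: 14 + 12 + 9 = 35
5-2-4-6: 4 + 11 + 9 = 24
Shortest: 11.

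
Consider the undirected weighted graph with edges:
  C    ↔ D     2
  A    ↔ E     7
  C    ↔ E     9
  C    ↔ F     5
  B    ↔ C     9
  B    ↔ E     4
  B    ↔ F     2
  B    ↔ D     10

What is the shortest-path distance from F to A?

Checking several routes:
F-B-E-A: 2 + 4 + 7 = 13
F-C-E-A: 5 + 9 + 7 = 21
F-C-B-E-A: 5 + 9 + 4 + 7 = 25
Shortest: 13.

13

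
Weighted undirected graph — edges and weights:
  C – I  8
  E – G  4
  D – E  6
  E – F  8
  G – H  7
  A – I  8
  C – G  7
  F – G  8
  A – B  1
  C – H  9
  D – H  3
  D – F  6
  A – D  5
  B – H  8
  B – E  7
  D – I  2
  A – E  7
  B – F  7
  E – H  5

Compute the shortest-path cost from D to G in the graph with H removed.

Comparing a few candidate routes:
D→A→E→G: 5 + 7 + 4 = 16
D→I→C→G: 2 + 8 + 7 = 17
D→F→G: 6 + 8 = 14
D→A→B→E→G: 5 + 1 + 7 + 4 = 17
D→F→E→G: 6 + 8 + 4 = 18
D→E→G: 6 + 4 = 10
Shortest: 10.

10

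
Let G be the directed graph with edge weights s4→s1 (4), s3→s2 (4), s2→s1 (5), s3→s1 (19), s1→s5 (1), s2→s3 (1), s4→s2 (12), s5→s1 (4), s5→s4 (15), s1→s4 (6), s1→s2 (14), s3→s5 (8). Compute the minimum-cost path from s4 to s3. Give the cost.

13

Routes from s4 to s3:
s4-s1-s2-s3: 4 + 14 + 1 = 19
s4-s2-s3: 12 + 1 = 13
Shortest: 13.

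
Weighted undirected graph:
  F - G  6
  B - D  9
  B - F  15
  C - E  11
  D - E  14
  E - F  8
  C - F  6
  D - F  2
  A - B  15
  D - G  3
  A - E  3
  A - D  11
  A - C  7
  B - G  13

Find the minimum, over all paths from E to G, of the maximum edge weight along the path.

7

A few of the E→G routes:
E - A - D - F - G: max(3, 11, 2, 6) = 11
E - F - D - G: max(8, 2, 3) = 8
E - F - G: max(8, 6) = 8
E - A - D - G: max(3, 11, 3) = 11
E - A - C - F - G: max(3, 7, 6, 6) = 7
E - A - C - F - D - G: max(3, 7, 6, 2, 3) = 7
Best route has worst link 7.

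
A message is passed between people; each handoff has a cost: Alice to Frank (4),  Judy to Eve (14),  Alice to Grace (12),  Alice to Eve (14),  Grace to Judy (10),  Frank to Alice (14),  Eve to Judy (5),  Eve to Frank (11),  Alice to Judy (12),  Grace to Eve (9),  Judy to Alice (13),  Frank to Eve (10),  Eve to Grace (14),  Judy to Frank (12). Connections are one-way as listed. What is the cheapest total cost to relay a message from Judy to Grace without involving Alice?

28

Routes from Judy to Grace avoiding Alice:
Judy→Frank→Eve→Grace: 12 + 10 + 14 = 36
Judy→Eve→Grace: 14 + 14 = 28
The minimum is 28.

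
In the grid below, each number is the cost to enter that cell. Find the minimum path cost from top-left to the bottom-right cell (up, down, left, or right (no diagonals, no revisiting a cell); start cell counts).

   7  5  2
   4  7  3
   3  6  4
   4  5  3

Cheapest: [0,0] → [0,1] → [0,2] → [1,2] → [2,2] → [3,2]
  7 + 5 + 2 + 3 + 4 + 3 = 24

24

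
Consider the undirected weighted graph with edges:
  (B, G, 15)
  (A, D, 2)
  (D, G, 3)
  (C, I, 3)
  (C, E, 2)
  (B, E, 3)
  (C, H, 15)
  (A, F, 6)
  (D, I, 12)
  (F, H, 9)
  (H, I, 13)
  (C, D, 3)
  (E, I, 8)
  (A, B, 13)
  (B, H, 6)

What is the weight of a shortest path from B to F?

A few of the B→F routes:
B -> H -> F: 6 + 9 = 15
B -> E -> I -> C -> D -> A -> F: 3 + 8 + 3 + 3 + 2 + 6 = 25
B -> A -> F: 13 + 6 = 19
B -> G -> D -> A -> F: 15 + 3 + 2 + 6 = 26
B -> E -> C -> D -> A -> F: 3 + 2 + 3 + 2 + 6 = 16
The minimum is 15.

15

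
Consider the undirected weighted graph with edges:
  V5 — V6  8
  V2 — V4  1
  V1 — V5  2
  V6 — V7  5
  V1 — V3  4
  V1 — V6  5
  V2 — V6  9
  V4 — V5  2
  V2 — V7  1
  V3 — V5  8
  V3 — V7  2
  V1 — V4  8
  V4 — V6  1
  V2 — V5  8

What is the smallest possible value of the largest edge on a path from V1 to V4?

2

Checking several routes:
V1 -> V5 -> V4: max(2, 2) = 2
V1 -> V6 -> V4: max(5, 1) = 5
V1 -> V6 -> V7 -> V2 -> V4: max(5, 5, 1, 1) = 5
V1 -> V3 -> V7 -> V6 -> V4: max(4, 2, 5, 1) = 5
V1 -> V3 -> V7 -> V2 -> V4: max(4, 2, 1, 1) = 4
V1 -> V4: max(8) = 8
Smallest bottleneck: 2.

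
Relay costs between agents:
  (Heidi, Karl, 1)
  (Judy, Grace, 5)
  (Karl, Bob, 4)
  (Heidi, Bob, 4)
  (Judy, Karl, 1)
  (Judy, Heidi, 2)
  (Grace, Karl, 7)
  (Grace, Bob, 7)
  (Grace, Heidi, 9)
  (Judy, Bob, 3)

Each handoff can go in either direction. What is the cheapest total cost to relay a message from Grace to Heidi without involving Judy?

8

Paths from Grace to Heidi avoiding Judy:
Grace-Heidi: 9
Grace-Bob-Karl-Heidi: 7 + 4 + 1 = 12
Grace-Karl-Bob-Heidi: 7 + 4 + 4 = 15
Grace-Karl-Heidi: 7 + 1 = 8
Grace-Bob-Heidi: 7 + 4 = 11
Shortest: 8.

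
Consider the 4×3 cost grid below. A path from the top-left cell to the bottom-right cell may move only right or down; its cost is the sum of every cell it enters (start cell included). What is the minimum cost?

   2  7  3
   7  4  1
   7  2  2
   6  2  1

16

Cheapest: (0,0) → (0,1) → (0,2) → (1,2) → (2,2) → (3,2)
  2 + 7 + 3 + 1 + 2 + 1 = 16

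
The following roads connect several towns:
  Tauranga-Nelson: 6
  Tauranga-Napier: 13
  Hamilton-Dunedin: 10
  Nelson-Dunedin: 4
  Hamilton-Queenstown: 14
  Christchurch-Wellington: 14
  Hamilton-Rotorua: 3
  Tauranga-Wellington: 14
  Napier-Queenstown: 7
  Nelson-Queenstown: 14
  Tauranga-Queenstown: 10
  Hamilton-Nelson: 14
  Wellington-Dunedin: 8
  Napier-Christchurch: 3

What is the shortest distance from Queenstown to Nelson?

14

Checking several routes:
Queenstown → Napier → Tauranga → Nelson: 7 + 13 + 6 = 26
Queenstown → Napier → Christchurch → Wellington → Dunedin → Nelson: 7 + 3 + 14 + 8 + 4 = 36
Queenstown → Hamilton → Nelson: 14 + 14 = 28
Queenstown → Nelson: 14
Queenstown → Hamilton → Dunedin → Nelson: 14 + 10 + 4 = 28
Queenstown → Tauranga → Nelson: 10 + 6 = 16
The minimum is 14.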